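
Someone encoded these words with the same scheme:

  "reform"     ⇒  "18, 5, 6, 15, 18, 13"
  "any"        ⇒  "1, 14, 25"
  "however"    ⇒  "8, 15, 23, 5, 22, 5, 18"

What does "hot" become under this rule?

r is letter #18 and maps to 18: an offset of 0. Letters become their 1-indexed alphabet positions: a=1 … z=26.
On hot: h=8→8, o=15→15, t=20→20.

8, 15, 20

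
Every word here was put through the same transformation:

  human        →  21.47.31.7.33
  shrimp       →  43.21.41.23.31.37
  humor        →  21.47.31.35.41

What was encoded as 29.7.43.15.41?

laser

h(#8)→21 and u(#21)→47: differences scale by 2, so n = 2·pos + 5. With a=1..z=26, the number is 2·pos + 5.
Undoing it on 29.7.43.15.41: 29→(29−5)÷2=12=l, 7→(7−5)÷2=1=a, 43→(43−5)÷2=19=s, 15→(15−5)÷2=5=e, 41→(41−5)÷2=18=r.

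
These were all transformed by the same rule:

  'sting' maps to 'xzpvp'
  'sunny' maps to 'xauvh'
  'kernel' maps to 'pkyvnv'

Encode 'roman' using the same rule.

wutiw

The shift increases by 1 at each position, starting from +5: 5, 6, 7, ….
On roman: r+5=w, o+6=u, m+7=t, a+8=i, n+9=w.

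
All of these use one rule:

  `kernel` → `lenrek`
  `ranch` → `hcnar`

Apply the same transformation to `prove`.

The output letters match the input read backwards: kernel reversed is lenrek. The word is simply reversed.
Applying it to prove: reverse → evorp.

evorp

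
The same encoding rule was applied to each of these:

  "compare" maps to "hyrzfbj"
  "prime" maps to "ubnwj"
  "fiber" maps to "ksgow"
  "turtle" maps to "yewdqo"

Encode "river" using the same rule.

Shifts by position in compare: pos 0: c→h (+5), pos 1: o→y (+10), pos 2: m→r (+5), pos 3: p→z (+10) — repeating every 2. A repeating key of period 2 is used — shifts +5, +10 over and over.
On river: r+5=w, i+10=s, v+5=a, e+10=o, r+5=w.

wsaow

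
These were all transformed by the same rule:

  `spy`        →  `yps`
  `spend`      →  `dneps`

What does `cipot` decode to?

The output letters match the input read backwards: spy reversed is yps. The word is simply reversed.
Decoding cipot: then reverse → topic.

topic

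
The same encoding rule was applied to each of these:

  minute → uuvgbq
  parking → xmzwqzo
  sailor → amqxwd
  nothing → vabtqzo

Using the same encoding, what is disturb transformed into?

Shifts by position in minute: pos 0: m→u (+8), pos 1: i→u (+12), pos 2: n→v (+8), pos 3: u→g (+12) — repeating every 2. The shifts repeat in a cycle of length 2: positions 0,1,… shift by +8, +12, then the pattern repeats.
For disturb: d+8=l, i+12=u, s+8=a, t+12=f, u+8=c, r+12=d, b+8=j.

luafcdj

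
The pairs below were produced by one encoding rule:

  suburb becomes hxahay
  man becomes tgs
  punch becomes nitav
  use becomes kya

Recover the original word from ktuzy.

The output letters match the input read backwards, each shifted +6: suburb reversed is brubus. Two steps: reverse the string, then apply a Caesar shift of +6.
Undoing it on ktuzy: shift back: k−6=e, t−6=n, u−6=o, z−6=t, y−6=s → enots; then reverse → stone.

stone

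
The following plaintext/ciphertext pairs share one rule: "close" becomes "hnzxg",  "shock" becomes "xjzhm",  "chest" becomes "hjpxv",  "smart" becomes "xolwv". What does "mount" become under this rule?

Shifts by position in close: pos 0: c→h (+5), pos 1: l→n (+2), pos 2: o→z (+11), pos 3: s→x (+5), pos 4: e→g (+2) — repeating every 3. The shifts repeat in a cycle of length 3: positions 0,1,… shift by +5, +2, +11, then the pattern repeats.
For mount: m+5=r, o+2=q, u+11=f, n+5=s, t+2=v.

rqfsv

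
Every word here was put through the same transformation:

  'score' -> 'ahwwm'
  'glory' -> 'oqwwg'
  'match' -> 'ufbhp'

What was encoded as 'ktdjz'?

Shifts by position in score: pos 0: s→a (+8), pos 1: c→h (+5), pos 2: o→w (+8), pos 3: r→w (+5) — repeating every 2. A repeating key of period 2 is used — shifts +8, +5 over and over.
Reversing it on ktdjz: k−8=c, t−5=o, d−8=v, j−5=e, z−8=r.

cover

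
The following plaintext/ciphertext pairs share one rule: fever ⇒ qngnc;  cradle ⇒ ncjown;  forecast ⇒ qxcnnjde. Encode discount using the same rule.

The rule splits by letter class: vowels +9, consonants +11.
Applying it to discount: d(cons)+11=o, i(vowel)+9=r, s(cons)+11=d, c(cons)+11=n, o(vowel)+9=x, u(vowel)+9=d, n(cons)+11=y, t(cons)+11=e.

ordnxdye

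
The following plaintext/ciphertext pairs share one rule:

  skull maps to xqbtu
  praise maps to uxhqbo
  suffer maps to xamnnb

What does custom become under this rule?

hazbxw

In skull: s→x is +5, k→q is +6, u→b is +7, l→t is +8 — the shift increases by 1 each position. The shift increases by 1 at each position, starting from +5: 5, 6, 7, ….
For custom: c+5=h, u+6=a, s+7=z, t+8=b, o+9=x, m+10=w.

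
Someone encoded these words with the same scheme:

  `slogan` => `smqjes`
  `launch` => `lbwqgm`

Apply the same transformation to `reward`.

Each letter shifts forward by its position index (0, 1, 2, …) — the shift grows by one for each successive letter.
On reward: r+0=r, e+1=f, w+2=y, a+3=d, r+4=v, d+5=i.

rfydvi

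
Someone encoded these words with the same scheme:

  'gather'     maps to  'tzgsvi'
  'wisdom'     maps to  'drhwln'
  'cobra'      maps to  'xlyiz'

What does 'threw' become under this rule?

Each pair mirrors across the alphabet (g↔t, a↔z, t↔g): positions sum to 25. Letters are reflected about the middle of the alphabet (position → 25−position): Atbash.
For threw: t↔g, h↔s, r↔i, e↔v, w↔d.

gsivd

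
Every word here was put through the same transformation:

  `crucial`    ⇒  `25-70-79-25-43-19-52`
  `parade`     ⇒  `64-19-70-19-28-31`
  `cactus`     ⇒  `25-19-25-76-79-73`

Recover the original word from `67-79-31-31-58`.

queen

c(#3)→25 and r(#18)→70: differences scale by 3, so n = 3·pos + 16. Each letter becomes 3×(its alphabet position, a=1..z=26) + 16.
Undoing it on 67-79-31-31-58: 67→(67−16)÷3=17=q, 79→(79−16)÷3=21=u, 31→(31−16)÷3=5=e, 31→(31−16)÷3=5=e, 58→(58−16)÷3=14=n.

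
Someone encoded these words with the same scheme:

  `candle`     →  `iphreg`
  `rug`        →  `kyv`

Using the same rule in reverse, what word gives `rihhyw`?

sudden

The word is reversed, then every letter is shifted forward by 4.
Reversing it on rihhyw: shift back: r−4=n, i−4=e, h−4=d, h−4=d, y−4=u, w−4=s → neddus; then reverse → sudden.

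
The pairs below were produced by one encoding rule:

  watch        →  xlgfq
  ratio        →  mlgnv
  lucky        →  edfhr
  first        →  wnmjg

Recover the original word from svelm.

Each letter's alphabet position (a=0..z=25) is mapped through 23·x+11 mod 26 — an affine cipher.
Reversing it on svelm: s(18)→17·(18−11)≡15=p; v(21)→17·(21−11)≡14=o; e(4)→17·(4−11)≡11=l; l(11)→17·(11−11)≡0=a; m(12)→17·(12−11)≡17=r (all mod 26).

polar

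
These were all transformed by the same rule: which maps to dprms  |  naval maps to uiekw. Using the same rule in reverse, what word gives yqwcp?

In which: w→d is +7, h→p is +8, i→r is +9, c→m is +10 — the shift increases by 1 each position. Letter i (0-indexed) is shifted by i+7, so successive shifts are 7, 8, 9, ….
Reversing it on yqwcp: y−7=r, q−8=i, w−9=n, c−10=s, p−11=e.

rinse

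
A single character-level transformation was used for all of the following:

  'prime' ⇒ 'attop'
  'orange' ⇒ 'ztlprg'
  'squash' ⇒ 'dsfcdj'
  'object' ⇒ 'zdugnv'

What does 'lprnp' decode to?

angle

Shifts by position in prime: pos 0: p→a (+11), pos 1: r→t (+2), pos 2: i→t (+11), pos 3: m→o (+2) — repeating every 2. A repeating key of period 2 is used — shifts +11, +2 over and over.
Reversing it on lprnp: l−11=a, p−2=n, r−11=g, n−2=l, p−11=e.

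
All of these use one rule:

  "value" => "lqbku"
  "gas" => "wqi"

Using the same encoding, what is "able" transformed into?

Compare letters: v→l is +16, a→q is +16, l→b is +16 — a constant shift. Every letter moves 16 places later in the alphabet, wrapping around z→a.
Applying it to able: a+16=q, b+16=r, l+16=b, e+16=u.

qrbu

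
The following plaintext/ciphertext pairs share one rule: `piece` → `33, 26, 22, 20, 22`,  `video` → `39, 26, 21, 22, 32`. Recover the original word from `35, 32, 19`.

rob

p is letter #16 and maps to 33: an offset of 17. Each letter is replaced by its alphabet position (a=1..z=26) + 17.
Reversing it on 35, 32, 19: 35→(35−17)÷1=18=r, 32→(32−17)÷1=15=o, 19→(19−17)÷1=2=b.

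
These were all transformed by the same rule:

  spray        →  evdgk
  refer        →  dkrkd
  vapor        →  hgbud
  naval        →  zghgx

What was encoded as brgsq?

plume

Shifts by position in spray: pos 0: s→e (+12), pos 1: p→v (+6), pos 2: r→d (+12), pos 3: a→g (+6) — repeating every 2. It's a Vigenère-style cipher with numeric key [12,6]: position i shifts by key[i mod 2].
Undoing it on brgsq: b−12=p, r−6=l, g−12=u, s−6=m, q−12=e.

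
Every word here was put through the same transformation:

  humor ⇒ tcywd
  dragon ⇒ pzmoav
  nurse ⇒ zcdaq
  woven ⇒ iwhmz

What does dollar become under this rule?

pwxtmz

Shifts by position in humor: pos 0: h→t (+12), pos 1: u→c (+8), pos 2: m→y (+12), pos 3: o→w (+8) — repeating every 2. A repeating key of period 2 is used — shifts +12, +8 over and over.
On dollar: d+12=p, o+8=w, l+12=x, l+8=t, a+12=m, r+8=z.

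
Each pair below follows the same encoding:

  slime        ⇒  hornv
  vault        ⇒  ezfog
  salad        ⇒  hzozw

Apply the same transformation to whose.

dslhv

This is the alphabet-reversal cipher (Atbash): a becomes z, b becomes y, etc.
On whose: w↔d, h↔s, o↔l, s↔h, e↔v.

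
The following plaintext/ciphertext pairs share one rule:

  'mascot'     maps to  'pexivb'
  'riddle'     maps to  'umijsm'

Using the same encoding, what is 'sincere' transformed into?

vmsilzn

In mascot: m→p is +3, a→e is +4, s→x is +5, c→i is +6 — the shift increases by 1 each position. Each letter shifts forward by (position + 3), i.e. 3, 4, 5, … — the shift grows by one for each successive letter.
On sincere: s+3=v, i+4=m, n+5=s, c+6=i, e+7=l, r+8=z, e+9=n.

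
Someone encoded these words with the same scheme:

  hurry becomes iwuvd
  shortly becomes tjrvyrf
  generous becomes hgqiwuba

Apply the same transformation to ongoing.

In hurry: h→i is +1, u→w is +2, r→u is +3, r→v is +4 — the shift increases by 1 each position. Each letter shifts forward by (position + 1), i.e. 1, 2, 3, … — the shift grows by one for each successive letter.
Applying it to ongoing: o+1=p, n+2=p, g+3=j, o+4=s, i+5=n, n+6=t, g+7=n.

ppjsntn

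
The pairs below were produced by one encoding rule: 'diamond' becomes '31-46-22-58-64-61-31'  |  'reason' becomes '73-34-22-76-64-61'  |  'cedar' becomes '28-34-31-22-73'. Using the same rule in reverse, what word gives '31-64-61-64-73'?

With a=1..z=26, the number is 3·pos + 19.
Undoing it on 31-64-61-64-73: 31→(31−19)÷3=4=d, 64→(64−19)÷3=15=o, 61→(61−19)÷3=14=n, 64→(64−19)÷3=15=o, 73→(73−19)÷3=18=r.

donor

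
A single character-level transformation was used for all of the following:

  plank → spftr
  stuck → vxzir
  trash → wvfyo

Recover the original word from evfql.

brake

In plank: p→s is +3, l→p is +4, a→f is +5, n→t is +6 — the shift increases by 1 each position. The shift increases by 1 at each position, starting from +3: 3, 4, 5, ….
Undoing it on evfql: e−3=b, v−4=r, f−5=a, q−6=k, l−7=e.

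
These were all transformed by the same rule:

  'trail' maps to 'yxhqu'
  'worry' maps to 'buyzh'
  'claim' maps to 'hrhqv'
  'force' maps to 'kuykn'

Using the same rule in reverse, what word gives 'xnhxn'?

Letter i (0-indexed) is shifted by i+5, so successive shifts are 5, 6, 7, ….
Undoing it on xnhxn: x−5=s, n−6=h, h−7=a, x−8=p, n−9=e.

shape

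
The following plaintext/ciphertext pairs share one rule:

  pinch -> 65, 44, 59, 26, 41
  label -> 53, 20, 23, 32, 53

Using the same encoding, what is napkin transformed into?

59, 20, 65, 50, 44, 59

The formula is n = 3×(alphabet index, a=1) + 17.
Applying it to napkin: n=14→59, a=1→20, p=16→65, k=11→50, i=9→44, n=14→59.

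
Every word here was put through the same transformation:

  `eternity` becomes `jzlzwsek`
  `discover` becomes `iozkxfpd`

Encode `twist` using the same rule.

ycpac

In eternity: e→j is +5, t→z is +6, e→l is +7, r→z is +8 — the shift increases by 1 each position. The shift increases by 1 at each position, starting from +5: 5, 6, 7, ….
On twist: t+5=y, w+6=c, i+7=p, s+8=a, t+9=c.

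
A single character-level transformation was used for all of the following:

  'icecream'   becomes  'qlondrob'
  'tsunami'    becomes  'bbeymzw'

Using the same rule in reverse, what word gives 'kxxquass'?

confined

The shift increases by 1 at each position, starting from +8: 8, 9, 10, ….
Reversing it on kxxquass: k−8=c, x−9=o, x−10=n, q−11=f, u−12=i, a−13=n, s−14=e, s−15=d.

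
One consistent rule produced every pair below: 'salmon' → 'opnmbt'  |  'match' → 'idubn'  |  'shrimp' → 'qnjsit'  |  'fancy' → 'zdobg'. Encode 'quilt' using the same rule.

umjvr

The output letters match the input read backwards, each shifted +1: salmon reversed is nomlas. Read the word backwards and shift each letter +1.
On quilt: reverse → tliuq; then shift: t+1=u, l+1=m, i+1=j, u+1=v, q+1=r.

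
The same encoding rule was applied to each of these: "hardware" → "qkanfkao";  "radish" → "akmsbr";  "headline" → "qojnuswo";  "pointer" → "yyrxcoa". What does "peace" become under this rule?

yojmn

Shifts by position in hardware: pos 0: h→q (+9), pos 1: a→k (+10), pos 2: r→a (+9), pos 3: d→n (+10) — repeating every 2. The shifts repeat in a cycle of length 2: positions 0,1,… shift by +9, +10, then the pattern repeats.
On peace: p+9=y, e+10=o, a+9=j, c+10=m, e+9=n.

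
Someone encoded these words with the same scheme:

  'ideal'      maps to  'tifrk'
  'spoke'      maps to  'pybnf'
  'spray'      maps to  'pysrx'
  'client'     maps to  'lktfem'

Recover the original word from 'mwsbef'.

i(8)→t(19) and d(3)→i(8) fit y≡23x+17 (mod 26); the inverse of 23 mod 26 is 17. This is an affine cipher: with a=0,…,z=25, each position x becomes (23x+17) mod 26.
Undoing it on mwsbef: m(12)→17·(12−17)≡19=t; w(22)→17·(22−17)≡7=h; s(18)→17·(18−17)≡17=r; b(1)→17·(1−17)≡14=o; e(4)→17·(4−17)≡13=n; f(5)→17·(5−17)≡4=e (all mod 26).

throne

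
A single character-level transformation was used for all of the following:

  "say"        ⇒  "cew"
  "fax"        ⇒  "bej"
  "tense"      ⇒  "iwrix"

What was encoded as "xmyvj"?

fruit

The output letters match the input read backwards, each shifted +4: say reversed is yas. The word is reversed, then every letter is shifted forward by 4.
Undoing it on xmyvj: shift back: x−4=t, m−4=i, y−4=u, v−4=r, j−4=f → tiurf; then reverse → fruit.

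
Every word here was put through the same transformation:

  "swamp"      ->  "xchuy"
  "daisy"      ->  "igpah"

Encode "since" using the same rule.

xoukn

Each letter shifts forward by (position + 5), i.e. 5, 6, 7, … — the shift grows by one for each successive letter.
For since: s+5=x, i+6=o, n+7=u, c+8=k, e+9=n.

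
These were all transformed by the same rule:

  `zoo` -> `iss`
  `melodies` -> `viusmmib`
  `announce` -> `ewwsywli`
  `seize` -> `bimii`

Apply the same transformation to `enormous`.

The shift depends on letter class: consonant z→i is +9, but vowel o→s is +4. Two shifts are in play — +4 for a/e/i/o/u, +9 for every other letter.
For enormous: e(vowel)+4=i, n(cons)+9=w, o(vowel)+4=s, r(cons)+9=a, m(cons)+9=v, o(vowel)+4=s, u(vowel)+4=y, s(cons)+9=b.

iwsavsyb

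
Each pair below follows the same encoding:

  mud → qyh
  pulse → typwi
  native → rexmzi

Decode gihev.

cedar

Each letter is shifted forward by 4 in the alphabet (a Caesar shift of +4).
Decoding gihev: g−4=c, i−4=e, h−4=d, e−4=a, v−4=r.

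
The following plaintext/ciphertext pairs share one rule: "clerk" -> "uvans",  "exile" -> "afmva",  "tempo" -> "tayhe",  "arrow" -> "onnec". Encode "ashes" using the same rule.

Treating letters as 0–25, the rule is x ↦ 3x + 14 (mod 26).
Applying it to ashes: a(0)→3·0+14≡14=o; s(18)→3·18+14≡16=q; h(7)→3·7+14≡9=j; e(4)→3·4+14≡0=a; s(18)→3·18+14≡16=q (all mod 26).

oqjaq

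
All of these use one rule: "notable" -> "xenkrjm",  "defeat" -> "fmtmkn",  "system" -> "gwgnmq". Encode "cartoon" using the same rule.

ykzneex

n(13)→x(23) and o(14)→e(4) fit y≡7x+10 (mod 26); the inverse of 7 mod 26 is 15. Treating letters as 0–25, the rule is x ↦ 7x + 10 (mod 26).
Applying it to cartoon: c(2)→7·2+10≡24=y; a(0)→7·0+10≡10=k; r(17)→7·17+10≡25=z; t(19)→7·19+10≡13=n; o(14)→7·14+10≡4=e; o(14)→7·14+10≡4=e; n(13)→7·13+10≡23=x (all mod 26).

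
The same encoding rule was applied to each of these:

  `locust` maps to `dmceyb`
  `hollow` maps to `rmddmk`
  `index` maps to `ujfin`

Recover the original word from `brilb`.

theft

l(11)→d(3) and o(14)→m(12) fit y≡3x+22 (mod 26); the inverse of 3 mod 26 is 9. Treating letters as 0–25, the rule is x ↦ 3x + 22 (mod 26).
Decoding brilb: b(1)→9·(1−22)≡19=t; r(17)→9·(17−22)≡7=h; i(8)→9·(8−22)≡4=e; l(11)→9·(11−22)≡5=f; b(1)→9·(1−22)≡19=t (all mod 26).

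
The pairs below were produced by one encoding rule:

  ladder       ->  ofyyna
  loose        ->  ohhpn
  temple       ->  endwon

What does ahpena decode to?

l(11)→o(14) and a(0)→f(5) fit y≡15x+5 (mod 26); the inverse of 15 mod 26 is 7. Each letter's alphabet position (a=0..z=25) is mapped through 15·x+5 mod 26 — an affine cipher.
Decoding ahpena: a(0)→7·(0−5)≡17=r; h(7)→7·(7−5)≡14=o; p(15)→7·(15−5)≡18=s; e(4)→7·(4−5)≡19=t; n(13)→7·(13−5)≡4=e; a(0)→7·(0−5)≡17=r (all mod 26).

roster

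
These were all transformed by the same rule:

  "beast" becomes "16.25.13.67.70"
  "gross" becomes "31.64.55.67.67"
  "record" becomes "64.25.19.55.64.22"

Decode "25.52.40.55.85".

enjoy

With a=1..z=26, the number is 3·pos + 10.
Decoding 25.52.40.55.85: 25→(25−10)÷3=5=e, 52→(52−10)÷3=14=n, 40→(40−10)÷3=10=j, 55→(55−10)÷3=15=o, 85→(85−10)÷3=25=y.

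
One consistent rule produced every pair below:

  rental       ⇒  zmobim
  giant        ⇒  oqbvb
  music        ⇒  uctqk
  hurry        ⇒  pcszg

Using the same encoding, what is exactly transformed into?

mfbkbmg

Shifts by position in rental: pos 0: r→z (+8), pos 1: e→m (+8), pos 2: n→o (+1), pos 3: t→b (+8), pos 4: a→i (+8), pos 5: l→m (+1) — repeating every 3. A repeating key of period 3 is used — shifts +8, +8, +1 over and over.
Applying it to exactly: e+8=m, x+8=f, a+1=b, c+8=k, t+8=b, l+1=m, y+8=g.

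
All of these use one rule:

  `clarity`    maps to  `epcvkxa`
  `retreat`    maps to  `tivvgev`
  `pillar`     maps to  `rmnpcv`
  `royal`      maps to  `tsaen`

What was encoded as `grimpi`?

Shifts by position in clarity: pos 0: c→e (+2), pos 1: l→p (+4), pos 2: a→c (+2), pos 3: r→v (+4) — repeating every 2. A repeating key of period 2 is used — shifts +2, +4 over and over.
Undoing it on grimpi: g−2=e, r−4=n, i−2=g, m−4=i, p−2=n, i−4=e.

engine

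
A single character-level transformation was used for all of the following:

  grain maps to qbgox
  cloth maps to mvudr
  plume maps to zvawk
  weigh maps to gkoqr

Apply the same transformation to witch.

godmr

Two shifts are in play — +6 for a/e/i/o/u, +10 for every other letter.
For witch: w(cons)+10=g, i(vowel)+6=o, t(cons)+10=d, c(cons)+10=m, h(cons)+10=r.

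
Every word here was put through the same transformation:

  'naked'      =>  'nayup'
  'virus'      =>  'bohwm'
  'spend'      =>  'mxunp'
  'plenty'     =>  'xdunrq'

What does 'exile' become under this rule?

Each letter's alphabet position (a=0..z=25) is mapped through 5·x+0 mod 26 — an affine cipher.
On exile: e(4)→5·4+0≡20=u; x(23)→5·23+0≡11=l; i(8)→5·8+0≡14=o; l(11)→5·11+0≡3=d; e(4)→5·4+0≡20=u (all mod 26).

ulodu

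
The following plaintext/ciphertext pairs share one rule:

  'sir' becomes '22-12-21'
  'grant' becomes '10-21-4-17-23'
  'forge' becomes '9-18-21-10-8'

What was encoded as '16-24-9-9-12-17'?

The number is (letter's place in the alphabet, a=1) + 3.
Reversing it on 16-24-9-9-12-17: 16→(16−3)÷1=13=m, 24→(24−3)÷1=21=u, 9→(9−3)÷1=6=f, 9→(9−3)÷1=6=f, 12→(12−3)÷1=9=i, 17→(17−3)÷1=14=n.

muffin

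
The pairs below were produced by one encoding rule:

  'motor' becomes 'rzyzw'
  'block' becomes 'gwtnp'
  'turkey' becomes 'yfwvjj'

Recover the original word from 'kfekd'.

fuzzy

Shifts by position in motor: pos 0: m→r (+5), pos 1: o→z (+11), pos 2: t→y (+5), pos 3: o→z (+11) — repeating every 2. It's a Vigenère-style cipher with numeric key [5,11]: position i shifts by key[i mod 2].
Undoing it on kfekd: k−5=f, f−11=u, e−5=z, k−11=z, d−5=y.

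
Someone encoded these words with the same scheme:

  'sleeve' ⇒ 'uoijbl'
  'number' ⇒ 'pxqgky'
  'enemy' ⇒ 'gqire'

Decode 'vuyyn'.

truth

In sleeve: s→u is +2, l→o is +3, e→i is +4, e→j is +5 — the shift increases by 1 each position. Each letter shifts forward by (position + 2), i.e. 2, 3, 4, … — the shift grows by one for each successive letter.
Undoing it on vuyyn: v−2=t, u−3=r, y−4=u, y−5=t, n−6=h.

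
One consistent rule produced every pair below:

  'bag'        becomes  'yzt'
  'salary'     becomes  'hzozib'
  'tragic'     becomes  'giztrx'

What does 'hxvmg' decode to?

scent

Letters are reflected about the middle of the alphabet (position → 25−position): Atbash.
Undoing it on hxvmg: h↔s, x↔c, v↔e, m↔n, g↔t.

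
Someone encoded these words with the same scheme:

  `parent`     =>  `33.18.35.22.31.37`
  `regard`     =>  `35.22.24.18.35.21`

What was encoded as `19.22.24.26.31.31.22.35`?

Letters become their 1-based position plus 17 (so a→18, b→19, …).
Decoding 19.22.24.26.31.31.22.35: 19→(19−17)÷1=2=b, 22→(22−17)÷1=5=e, 24→(24−17)÷1=7=g, 26→(26−17)÷1=9=i, 31→(31−17)÷1=14=n, 31→(31−17)÷1=14=n, 22→(22−17)÷1=5=e, 35→(35−17)÷1=18=r.

beginner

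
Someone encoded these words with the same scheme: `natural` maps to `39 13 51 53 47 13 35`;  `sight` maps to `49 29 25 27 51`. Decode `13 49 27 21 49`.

n(#14)→39 and a(#1)→13: differences scale by 2, so n = 2·pos + 11. The formula is n = 2×(alphabet index, a=1) + 11.
Reversing it on 13 49 27 21 49: 13→(13−11)÷2=1=a, 49→(49−11)÷2=19=s, 27→(27−11)÷2=8=h, 21→(21−11)÷2=5=e, 49→(49−11)÷2=19=s.

ashes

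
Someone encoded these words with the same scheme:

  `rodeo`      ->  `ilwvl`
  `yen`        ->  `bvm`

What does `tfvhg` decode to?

Each pair mirrors across the alphabet (r↔i, o↔l, d↔w): positions sum to 25. This is the alphabet-reversal cipher (Atbash): a becomes z, b becomes y, etc.
Undoing it on tfvhg: t↔g, f↔u, v↔e, h↔s, g↔t.

guest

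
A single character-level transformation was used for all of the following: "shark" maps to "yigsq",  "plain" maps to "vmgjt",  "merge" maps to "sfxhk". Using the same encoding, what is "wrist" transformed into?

csotz

Shifts by position in shark: pos 0: s→y (+6), pos 1: h→i (+1), pos 2: a→g (+6), pos 3: r→s (+1) — repeating every 2. A repeating key of period 2 is used — shifts +6, +1 over and over.
Applying it to wrist: w+6=c, r+1=s, i+6=o, s+1=t, t+6=z.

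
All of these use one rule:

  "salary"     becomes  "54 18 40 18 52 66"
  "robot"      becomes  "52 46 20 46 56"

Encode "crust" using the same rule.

22 52 58 54 56

s(#19)→54 and a(#1)→18: differences scale by 2, so n = 2·pos + 16. With a=1..z=26, the number is 2·pos + 16.
For crust: c=3→22, r=18→52, u=21→58, s=19→54, t=20→56.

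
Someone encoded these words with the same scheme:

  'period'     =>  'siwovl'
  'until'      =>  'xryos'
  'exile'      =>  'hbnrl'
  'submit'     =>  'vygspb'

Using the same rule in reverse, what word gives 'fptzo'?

cloth

In period: p→s is +3, e→i is +4, r→w is +5, i→o is +6 — the shift increases by 1 each position. Each letter shifts forward by (position + 3), i.e. 3, 4, 5, … — the shift grows by one for each successive letter.
Decoding fptzo: f−3=c, p−4=l, t−5=o, z−6=t, o−7=h.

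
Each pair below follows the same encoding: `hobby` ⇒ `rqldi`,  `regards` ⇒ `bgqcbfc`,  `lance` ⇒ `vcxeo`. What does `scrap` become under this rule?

It's a Vigenère-style cipher with numeric key [10,2]: position i shifts by key[i mod 2].
For scrap: s+10=c, c+2=e, r+10=b, a+2=c, p+10=z.

cebcz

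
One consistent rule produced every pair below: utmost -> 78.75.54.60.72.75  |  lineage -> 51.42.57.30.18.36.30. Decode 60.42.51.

u(#21)→78 and t(#20)→75: differences scale by 3, so n = 3·pos + 15. Each letter becomes 3×(its alphabet position, a=1..z=26) + 15.
Decoding 60.42.51: 60→(60−15)÷3=15=o, 42→(42−15)÷3=9=i, 51→(51−15)÷3=12=l.

oil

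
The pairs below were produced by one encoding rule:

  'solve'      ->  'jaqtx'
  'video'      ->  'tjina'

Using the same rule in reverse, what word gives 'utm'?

The word is reversed, then every letter is shifted forward by 5.
Reversing it on utm: shift back: u−5=p, t−5=o, m−5=h → poh; then reverse → hop.

hop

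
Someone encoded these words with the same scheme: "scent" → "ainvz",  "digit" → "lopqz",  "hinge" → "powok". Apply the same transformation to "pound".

xudvj

Shifts by position in scent: pos 0: s→a (+8), pos 1: c→i (+6), pos 2: e→n (+9), pos 3: n→v (+8), pos 4: t→z (+6) — repeating every 3. The shifts repeat in a cycle of length 3: positions 0,1,… shift by +8, +6, +9, then the pattern repeats.
For pound: p+8=x, o+6=u, u+9=d, n+8=v, d+6=j.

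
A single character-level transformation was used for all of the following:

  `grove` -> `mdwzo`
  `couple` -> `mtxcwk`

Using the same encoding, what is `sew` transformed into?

ema

The word is reversed, then every letter is shifted forward by 8.
On sew: reverse → wes; then shift: w+8=e, e+8=m, s+8=a.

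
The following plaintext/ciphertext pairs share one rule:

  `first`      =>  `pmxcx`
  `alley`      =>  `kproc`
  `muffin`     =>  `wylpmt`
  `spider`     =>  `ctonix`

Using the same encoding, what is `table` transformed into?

Shifts by position in first: pos 0: f→p (+10), pos 1: i→m (+4), pos 2: r→x (+6), pos 3: s→c (+10), pos 4: t→x (+4) — repeating every 3. The shifts repeat in a cycle of length 3: positions 0,1,… shift by +10, +4, +6, then the pattern repeats.
For table: t+10=d, a+4=e, b+6=h, l+10=v, e+4=i.

dehvi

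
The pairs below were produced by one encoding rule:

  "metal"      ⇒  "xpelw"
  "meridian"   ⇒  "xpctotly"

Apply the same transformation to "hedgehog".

sporpszr

Compare letters: m→x is +11, e→p is +11, t→e is +11 — a constant shift. Every letter moves 11 places later in the alphabet, wrapping around z→a.
On hedgehog: h+11=s, e+11=p, d+11=o, g+11=r, e+11=p, h+11=s, o+11=z, g+11=r.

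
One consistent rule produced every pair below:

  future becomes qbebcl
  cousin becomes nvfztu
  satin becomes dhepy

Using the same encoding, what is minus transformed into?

It's a Vigenère-style cipher with numeric key [11,7]: position i shifts by key[i mod 2].
On minus: m+11=x, i+7=p, n+11=y, u+7=b, s+11=d.

xpybd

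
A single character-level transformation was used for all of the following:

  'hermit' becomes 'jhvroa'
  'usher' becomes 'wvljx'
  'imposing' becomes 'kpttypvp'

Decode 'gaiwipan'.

exercise

In hermit: h→j is +2, e→h is +3, r→v is +4, m→r is +5 — the shift increases by 1 each position. The shift increases by 1 at each position, starting from +2: 2, 3, 4, ….
Reversing it on gaiwipan: g−2=e, a−3=x, i−4=e, w−5=r, i−6=c, p−7=i, a−8=s, n−9=e.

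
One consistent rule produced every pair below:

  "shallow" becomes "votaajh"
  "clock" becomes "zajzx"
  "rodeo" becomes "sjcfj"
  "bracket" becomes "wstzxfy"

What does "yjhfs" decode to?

s(18)→v(21) and h(7)→o(14) fit y≡3x+19 (mod 26); the inverse of 3 mod 26 is 9. This is an affine cipher: with a=0,…,z=25, each position x becomes (3x+19) mod 26.
Undoing it on yjhfs: y(24)→9·(24−19)≡19=t; j(9)→9·(9−19)≡14=o; h(7)→9·(7−19)≡22=w; f(5)→9·(5−19)≡4=e; s(18)→9·(18−19)≡17=r (all mod 26).

tower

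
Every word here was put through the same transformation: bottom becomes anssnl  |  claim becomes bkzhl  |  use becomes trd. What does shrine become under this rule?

rgqhmd

Every letter moves 25 places later in the alphabet, wrapping around z→a.
On shrine: s+25=r, h+25=g, r+25=q, i+25=h, n+25=m, e+25=d.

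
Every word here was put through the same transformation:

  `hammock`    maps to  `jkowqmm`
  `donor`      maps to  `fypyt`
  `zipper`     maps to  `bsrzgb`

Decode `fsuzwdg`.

Shifts by position in hammock: pos 0: h→j (+2), pos 1: a→k (+10), pos 2: m→o (+2), pos 3: m→w (+10) — repeating every 2. A repeating key of period 2 is used — shifts +2, +10 over and over.
Undoing it on fsuzwdg: f−2=d, s−10=i, u−2=s, z−10=p, w−2=u, d−10=t, g−2=e.

dispute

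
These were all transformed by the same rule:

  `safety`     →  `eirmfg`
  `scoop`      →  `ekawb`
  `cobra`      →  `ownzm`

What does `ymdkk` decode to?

mercy

Shifts by position in safety: pos 0: s→e (+12), pos 1: a→i (+8), pos 2: f→r (+12), pos 3: e→m (+8) — repeating every 2. A repeating key of period 2 is used — shifts +12, +8 over and over.
Reversing it on ymdkk: y−12=m, m−8=e, d−12=r, k−8=c, k−12=y.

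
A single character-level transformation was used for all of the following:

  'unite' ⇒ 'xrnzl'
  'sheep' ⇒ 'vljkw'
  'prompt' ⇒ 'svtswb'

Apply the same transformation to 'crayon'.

In unite: u→x is +3, n→r is +4, i→n is +5, t→z is +6 — the shift increases by 1 each position. Letter i (0-indexed) is shifted by i+3, so successive shifts are 3, 4, 5, ….
On crayon: c+3=f, r+4=v, a+5=f, y+6=e, o+7=v, n+8=v.

fvfevv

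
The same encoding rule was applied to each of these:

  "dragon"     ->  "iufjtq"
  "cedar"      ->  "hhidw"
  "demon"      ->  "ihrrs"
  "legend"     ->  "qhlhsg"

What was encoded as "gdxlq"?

The shifts repeat in a cycle of length 2: positions 0,1,… shift by +5, +3, then the pattern repeats.
Decoding gdxlq: g−5=b, d−3=a, x−5=s, l−3=i, q−5=l.

basil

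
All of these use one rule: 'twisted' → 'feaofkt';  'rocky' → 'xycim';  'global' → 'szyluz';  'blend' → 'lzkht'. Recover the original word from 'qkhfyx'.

t(19)→f(5) and w(22)→e(4) fit y≡17x+20 (mod 26); the inverse of 17 mod 26 is 23. Each letter's alphabet position (a=0..z=25) is mapped through 17·x+20 mod 26 — an affine cipher.
Decoding qkhfyx: q(16)→23·(16−20)≡12=m; k(10)→23·(10−20)≡4=e; h(7)→23·(7−20)≡13=n; f(5)→23·(5−20)≡19=t; y(24)→23·(24−20)≡14=o; x(23)→23·(23−20)≡17=r (all mod 26).

mentor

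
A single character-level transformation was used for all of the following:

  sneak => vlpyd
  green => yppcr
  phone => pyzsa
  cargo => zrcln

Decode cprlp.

eager

The output letters match the input read backwards, each shifted +11: sneak reversed is kaens. Read the word backwards and shift each letter +11.
Reversing it on cprlp: shift back: c−11=r, p−11=e, r−11=g, l−11=a, p−11=e → regae; then reverse → eager.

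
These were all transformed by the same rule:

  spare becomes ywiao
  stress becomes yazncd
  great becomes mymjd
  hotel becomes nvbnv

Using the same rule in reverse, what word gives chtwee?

walnut

In spare: s→y is +6, p→w is +7, a→i is +8, r→a is +9 — the shift increases by 1 each position. Each letter shifts forward by (position + 6), i.e. 6, 7, 8, … — the shift grows by one for each successive letter.
Undoing it on chtwee: c−6=w, h−7=a, t−8=l, w−9=n, e−10=u, e−11=t.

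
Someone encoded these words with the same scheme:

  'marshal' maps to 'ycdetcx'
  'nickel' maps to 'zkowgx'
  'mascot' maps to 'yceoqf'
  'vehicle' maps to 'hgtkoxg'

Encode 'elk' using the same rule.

gxw

The shift depends on letter class: consonant m→y is +12, but vowel a→c is +2. Vowels shift forward by 2 and consonants shift forward by 12.
On elk: e(vowel)+2=g, l(cons)+12=x, k(cons)+12=w.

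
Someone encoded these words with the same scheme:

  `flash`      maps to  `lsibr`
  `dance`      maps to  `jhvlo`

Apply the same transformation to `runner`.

In flash: f→l is +6, l→s is +7, a→i is +8, s→b is +9 — the shift increases by 1 each position. The shift increases by 1 at each position, starting from +6: 6, 7, 8, ….
On runner: r+6=x, u+7=b, n+8=v, n+9=w, e+10=o, r+11=c.

xbvwoc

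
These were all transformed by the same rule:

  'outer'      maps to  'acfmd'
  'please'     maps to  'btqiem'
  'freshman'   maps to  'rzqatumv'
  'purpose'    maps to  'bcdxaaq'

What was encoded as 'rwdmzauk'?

Shifts by position in outer: pos 0: o→a (+12), pos 1: u→c (+8), pos 2: t→f (+12), pos 3: e→m (+8) — repeating every 2. A repeating key of period 2 is used — shifts +12, +8 over and over.
Reversing it on rwdmzauk: r−12=f, w−8=o, d−12=r, m−8=e, z−12=n, a−8=s, u−12=i, k−8=c.

forensic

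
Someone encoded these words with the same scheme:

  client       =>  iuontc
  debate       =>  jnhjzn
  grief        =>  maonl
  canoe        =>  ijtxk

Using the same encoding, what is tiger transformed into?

Shifts by position in client: pos 0: c→i (+6), pos 1: l→u (+9), pos 2: i→o (+6), pos 3: e→n (+9) — repeating every 2. The shifts repeat in a cycle of length 2: positions 0,1,… shift by +6, +9, then the pattern repeats.
Applying it to tiger: t+6=z, i+9=r, g+6=m, e+9=n, r+6=x.

zrmnx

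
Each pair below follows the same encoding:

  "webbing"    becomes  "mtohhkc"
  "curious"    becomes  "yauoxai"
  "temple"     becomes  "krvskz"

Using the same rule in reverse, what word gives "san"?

hum

The word is reversed, then every letter is shifted forward by 6.
Reversing it on san: shift back: s−6=m, a−6=u, n−6=h → muh; then reverse → hum.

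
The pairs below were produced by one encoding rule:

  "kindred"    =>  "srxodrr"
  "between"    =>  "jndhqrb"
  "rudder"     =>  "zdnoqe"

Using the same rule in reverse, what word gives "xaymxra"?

problem

In kindred: k→s is +8, i→r is +9, n→x is +10, d→o is +11 — the shift increases by 1 each position. The shift increases by 1 at each position, starting from +8: 8, 9, 10, ….
Reversing it on xaymxra: x−8=p, a−9=r, y−10=o, m−11=b, x−12=l, r−13=e, a−14=m.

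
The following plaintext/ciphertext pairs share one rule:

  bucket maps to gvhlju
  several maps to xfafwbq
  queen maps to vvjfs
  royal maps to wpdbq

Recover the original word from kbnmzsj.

failure

Shifts by position in bucket: pos 0: b→g (+5), pos 1: u→v (+1), pos 2: c→h (+5), pos 3: k→l (+1) — repeating every 2. It's a Vigenère-style cipher with numeric key [5,1]: position i shifts by key[i mod 2].
Undoing it on kbnmzsj: k−5=f, b−1=a, n−5=i, m−1=l, z−5=u, s−1=r, j−5=e.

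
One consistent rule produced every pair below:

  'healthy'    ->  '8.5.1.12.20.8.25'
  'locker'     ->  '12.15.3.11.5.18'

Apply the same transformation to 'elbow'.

h is letter #8 and maps to 8: an offset of 0. Each letter is replaced by its alphabet position (a=1, b=2, …, z=26).
On elbow: e=5→5, l=12→12, b=2→2, o=15→15, w=23→23.

5.12.2.15.23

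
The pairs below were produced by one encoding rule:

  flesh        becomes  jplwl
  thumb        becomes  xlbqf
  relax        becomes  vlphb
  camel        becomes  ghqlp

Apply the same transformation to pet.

tlx

Vowels shift forward by 7 and consonants shift forward by 4.
For pet: p(cons)+4=t, e(vowel)+7=l, t(cons)+4=x.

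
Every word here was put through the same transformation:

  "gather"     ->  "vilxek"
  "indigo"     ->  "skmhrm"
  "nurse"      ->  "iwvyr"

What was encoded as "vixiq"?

Read the word backwards and shift each letter +4.
Undoing it on vixiq: shift back: v−4=r, i−4=e, x−4=t, i−4=e, q−4=m → retem; then reverse → meter.

meter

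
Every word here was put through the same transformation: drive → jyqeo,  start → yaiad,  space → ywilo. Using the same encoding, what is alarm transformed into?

gsiaw

In drive: d→j is +6, r→y is +7, i→q is +8, v→e is +9 — the shift increases by 1 each position. Each letter shifts forward by (position + 6), i.e. 6, 7, 8, … — the shift grows by one for each successive letter.
Applying it to alarm: a+6=g, l+7=s, a+8=i, r+9=a, m+10=w.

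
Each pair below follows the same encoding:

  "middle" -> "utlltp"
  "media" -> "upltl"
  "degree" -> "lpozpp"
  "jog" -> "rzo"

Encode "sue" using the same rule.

afp

The shift depends on letter class: consonant m→u is +8, but vowel i→t is +11. Vowels shift forward by 11 and consonants shift forward by 8.
For sue: s(cons)+8=a, u(vowel)+11=f, e(vowel)+11=p.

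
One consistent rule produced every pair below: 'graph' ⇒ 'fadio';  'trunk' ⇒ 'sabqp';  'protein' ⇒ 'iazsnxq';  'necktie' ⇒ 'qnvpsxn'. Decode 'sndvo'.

g(6)→f(5) and r(17)→a(0) fit y≡9x+3 (mod 26); the inverse of 9 mod 26 is 3. This is an affine cipher: with a=0,…,z=25, each position x becomes (9x+3) mod 26.
Undoing it on sndvo: s(18)→3·(18−3)≡19=t; n(13)→3·(13−3)≡4=e; d(3)→3·(3−3)≡0=a; v(21)→3·(21−3)≡2=c; o(14)→3·(14−3)≡7=h (all mod 26).

teach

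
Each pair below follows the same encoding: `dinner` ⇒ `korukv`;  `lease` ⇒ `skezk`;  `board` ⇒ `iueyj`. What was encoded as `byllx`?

Shifts by position in dinner: pos 0: d→k (+7), pos 1: i→o (+6), pos 2: n→r (+4), pos 3: n→u (+7), pos 4: e→k (+6), pos 5: r→v (+4) — repeating every 3. The shifts repeat in a cycle of length 3: positions 0,1,… shift by +7, +6, +4, then the pattern repeats.
Decoding byllx: b−7=u, y−6=s, l−4=h, l−7=e, x−6=r.

usher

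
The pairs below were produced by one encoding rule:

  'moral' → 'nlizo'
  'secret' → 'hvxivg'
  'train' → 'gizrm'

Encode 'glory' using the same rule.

tolib

This is the alphabet-reversal cipher (Atbash): a becomes z, b becomes y, etc.
Applying it to glory: g↔t, l↔o, o↔l, r↔i, y↔b.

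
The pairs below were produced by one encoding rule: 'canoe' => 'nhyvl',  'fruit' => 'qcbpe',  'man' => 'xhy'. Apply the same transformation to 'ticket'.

epnvle

The shift depends on letter class: consonant c→n is +11, but vowel a→h is +7. Two shifts are in play — +7 for a/e/i/o/u, +11 for every other letter.
For ticket: t(cons)+11=e, i(vowel)+7=p, c(cons)+11=n, k(cons)+11=v, e(vowel)+7=l, t(cons)+11=e.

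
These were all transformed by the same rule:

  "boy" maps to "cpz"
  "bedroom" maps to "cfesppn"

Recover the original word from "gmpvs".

Compare letters: b→c is +1, o→p is +1, y→z is +1 — a constant shift. Every letter moves 1 place later in the alphabet, wrapping around z→a.
Undoing it on gmpvs: g−1=f, m−1=l, p−1=o, v−1=u, s−1=r.

flour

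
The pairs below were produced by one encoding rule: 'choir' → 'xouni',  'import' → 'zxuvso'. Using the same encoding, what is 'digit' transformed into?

The output letters match the input read backwards, each shifted +6: choir reversed is riohc. The word is reversed, then every letter is shifted forward by 6.
Applying it to digit: reverse → tigid; then shift: t+6=z, i+6=o, g+6=m, i+6=o, d+6=j.

zomoj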